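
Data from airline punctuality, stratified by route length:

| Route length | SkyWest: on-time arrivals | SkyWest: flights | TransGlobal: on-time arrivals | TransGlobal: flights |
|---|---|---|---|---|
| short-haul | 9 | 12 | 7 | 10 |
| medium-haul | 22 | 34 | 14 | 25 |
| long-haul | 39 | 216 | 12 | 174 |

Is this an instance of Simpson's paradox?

Short-haul: SkyWest 9/12 = 75.0%, TransGlobal 7/10 = 70.0% → SkyWest
Medium-haul: SkyWest 22/34 = 64.7%, TransGlobal 14/25 = 56.0% → SkyWest
Long-haul: SkyWest 39/216 = 18.1%, TransGlobal 12/174 = 6.9% → SkyWest
Overall: SkyWest 70/262 = 26.7%, TransGlobal 33/209 = 15.8% → SkyWest
SkyWest wins overall and in every route group — no reversal.

No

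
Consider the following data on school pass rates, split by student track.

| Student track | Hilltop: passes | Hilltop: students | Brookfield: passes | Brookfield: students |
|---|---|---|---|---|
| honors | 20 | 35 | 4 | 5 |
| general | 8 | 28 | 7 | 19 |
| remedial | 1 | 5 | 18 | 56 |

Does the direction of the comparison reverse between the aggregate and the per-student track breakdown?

Yes

Honors: Hilltop 20/35 = 57.1%, Brookfield 4/5 = 80.0% → Brookfield
General: Hilltop 8/28 = 28.6%, Brookfield 7/19 = 36.8% → Brookfield
Remedial: Hilltop 1/5 = 20.0%, Brookfield 18/56 = 32.1% → Brookfield
Overall: Hilltop 29/68 = 42.6%, Brookfield 29/80 = 36.2% → Hilltop
Brookfield wins each student group but Hilltop wins overall — the comparison reverses. Brookfield's students skew toward remedial, which has a lower base rate.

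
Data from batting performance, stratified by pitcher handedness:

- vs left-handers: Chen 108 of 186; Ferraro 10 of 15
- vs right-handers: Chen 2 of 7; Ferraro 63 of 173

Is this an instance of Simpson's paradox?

Yes

Vs left-handers: Chen 108/186 = 58.1%, Ferraro 10/15 = 66.7% → Ferraro
Vs right-handers: Chen 2/7 = 28.6%, Ferraro 63/173 = 36.4% → Ferraro
Overall: Chen 110/193 = 57.0%, Ferraro 73/188 = 38.8% → Chen
Ferraro wins each pitcher group but Chen wins overall — the comparison reverses. Ferraro's at-bats skew toward vs right-handers, which has a lower base rate.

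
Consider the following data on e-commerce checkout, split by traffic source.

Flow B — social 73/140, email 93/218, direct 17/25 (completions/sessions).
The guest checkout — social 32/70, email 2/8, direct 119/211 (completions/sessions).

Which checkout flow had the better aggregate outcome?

Social: Flow B 73/140 = 52.1%, the guest checkout 32/70 = 45.7% → Flow B
Email: Flow B 93/218 = 42.7%, the guest checkout 2/8 = 25.0% → Flow B
Direct: Flow B 17/25 = 68.0%, the guest checkout 119/211 = 56.4% → Flow B
Overall: Flow B 183/383 = 47.8%, the guest checkout 153/289 = 52.9% → the guest checkout
(Flow B wins every traffic group but the guest checkout wins overall — Flow B's sessions skew toward the low-rate email group.)

the guest checkout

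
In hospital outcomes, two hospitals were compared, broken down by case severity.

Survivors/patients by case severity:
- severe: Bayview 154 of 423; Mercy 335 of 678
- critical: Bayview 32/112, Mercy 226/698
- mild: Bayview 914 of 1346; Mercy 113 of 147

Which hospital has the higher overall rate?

Bayview

Severe: Bayview 154/423 = 36.4%, Mercy 335/678 = 49.4% → Mercy
Critical: Bayview 32/112 = 28.6%, Mercy 226/698 = 32.4% → Mercy
Mild: Bayview 914/1346 = 67.9%, Mercy 113/147 = 76.9% → Mercy
Overall: Bayview 1100/1881 = 58.5%, Mercy 674/1523 = 44.3% → Bayview
(Mercy wins every case group but Bayview wins overall — Mercy's patients skew toward the low-rate critical group.)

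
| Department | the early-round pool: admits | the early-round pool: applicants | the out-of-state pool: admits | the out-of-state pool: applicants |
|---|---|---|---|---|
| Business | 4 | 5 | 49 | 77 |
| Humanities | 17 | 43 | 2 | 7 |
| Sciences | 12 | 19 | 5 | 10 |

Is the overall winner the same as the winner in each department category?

Business: the early-round pool 4/5 = 80.0%, the out-of-state pool 49/77 = 63.6% → the early-round pool
Humanities: the early-round pool 17/43 = 39.5%, the out-of-state pool 2/7 = 28.6% → the early-round pool
Sciences: the early-round pool 12/19 = 63.2%, the out-of-state pool 5/10 = 50.0% → the early-round pool
Overall: the early-round pool 33/67 = 49.3%, the out-of-state pool 56/94 = 59.6% → the out-of-state pool
The early-round pool wins each department group but the out-of-state pool wins overall — the comparison reverses. The early-round pool's applicants skew toward Humanities, which has a lower base rate.

No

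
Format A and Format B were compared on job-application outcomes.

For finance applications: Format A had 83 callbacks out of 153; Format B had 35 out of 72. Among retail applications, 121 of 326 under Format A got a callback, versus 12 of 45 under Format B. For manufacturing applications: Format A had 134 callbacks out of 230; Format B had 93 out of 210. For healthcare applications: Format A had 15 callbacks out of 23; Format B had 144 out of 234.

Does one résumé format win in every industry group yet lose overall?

Finance: Format A 83/153 = 54.2%, Format B 35/72 = 48.6% → Format A
Retail: Format A 121/326 = 37.1%, Format B 12/45 = 26.7% → Format A
Manufacturing: Format A 134/230 = 58.3%, Format B 93/210 = 44.3% → Format A
Healthcare: Format A 15/23 = 65.2%, Format B 144/234 = 61.5% → Format A
Overall: Format A 353/732 = 48.2%, Format B 284/561 = 50.6% → Format B
Format A wins each industry group but Format B wins overall — the comparison reverses. Format A's applications skew toward retail, which has a lower base rate.

Yes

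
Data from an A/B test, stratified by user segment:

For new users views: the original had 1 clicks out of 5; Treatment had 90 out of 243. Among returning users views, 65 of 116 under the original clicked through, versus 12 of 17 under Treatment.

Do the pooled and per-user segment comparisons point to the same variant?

No

New users: the original 1/5 = 20.0%, Treatment 90/243 = 37.0% → Treatment
Returning users: the original 65/116 = 56.0%, Treatment 12/17 = 70.6% → Treatment
Overall: the original 66/121 = 54.5%, Treatment 102/260 = 39.2% → the original
Treatment wins each user group but the original wins overall — the comparison reverses. Treatment's views skew toward new users, which has a lower base rate.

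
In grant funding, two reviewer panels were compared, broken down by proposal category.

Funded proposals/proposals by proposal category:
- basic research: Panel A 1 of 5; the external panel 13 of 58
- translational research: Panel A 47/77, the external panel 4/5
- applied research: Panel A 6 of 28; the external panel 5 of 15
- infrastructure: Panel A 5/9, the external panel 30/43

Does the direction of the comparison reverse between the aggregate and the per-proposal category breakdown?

Basic research: Panel A 1/5 = 20.0%, the external panel 13/58 = 22.4% → the external panel
Translational research: Panel A 47/77 = 61.0%, the external panel 4/5 = 80.0% → the external panel
Applied research: Panel A 6/28 = 21.4%, the external panel 5/15 = 33.3% → the external panel
Infrastructure: Panel A 5/9 = 55.6%, the external panel 30/43 = 69.8% → the external panel
Overall: Panel A 59/119 = 49.6%, the external panel 52/121 = 43.0% → Panel A
The external panel wins each proposal group but Panel A wins overall — the comparison reverses. The external panel's proposals skew toward basic research, which has a lower base rate.

Yes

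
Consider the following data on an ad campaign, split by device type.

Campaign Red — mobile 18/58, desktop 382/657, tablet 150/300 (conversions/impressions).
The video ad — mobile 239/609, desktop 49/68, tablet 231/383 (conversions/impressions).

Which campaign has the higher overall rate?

Mobile: Campaign Red 18/58 = 31.0%, the video ad 239/609 = 39.2% → the video ad
Desktop: Campaign Red 382/657 = 58.1%, the video ad 49/68 = 72.1% → the video ad
Tablet: Campaign Red 150/300 = 50.0%, the video ad 231/383 = 60.3% → the video ad
Overall: Campaign Red 550/1015 = 54.2%, the video ad 519/1060 = 49.0% → Campaign Red
(The video ad wins every device group but Campaign Red wins overall — the video ad's impressions skew toward the low-rate mobile group.)

Campaign Red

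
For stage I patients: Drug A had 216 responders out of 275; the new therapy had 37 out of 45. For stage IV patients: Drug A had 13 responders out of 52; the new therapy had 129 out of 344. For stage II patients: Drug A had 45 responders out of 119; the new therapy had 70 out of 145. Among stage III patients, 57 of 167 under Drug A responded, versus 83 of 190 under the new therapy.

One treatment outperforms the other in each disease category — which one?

the new therapy

Stage I: Drug A 216/275 = 78.5%, the new therapy 37/45 = 82.2% → the new therapy
Stage IV: Drug A 13/52 = 25.0%, the new therapy 129/344 = 37.5% → the new therapy
Stage II: Drug A 45/119 = 37.8%, the new therapy 70/145 = 48.3% → the new therapy
Stage III: Drug A 57/167 = 34.1%, the new therapy 83/190 = 43.7% → the new therapy
The new therapy has the higher rate in all 4 groups.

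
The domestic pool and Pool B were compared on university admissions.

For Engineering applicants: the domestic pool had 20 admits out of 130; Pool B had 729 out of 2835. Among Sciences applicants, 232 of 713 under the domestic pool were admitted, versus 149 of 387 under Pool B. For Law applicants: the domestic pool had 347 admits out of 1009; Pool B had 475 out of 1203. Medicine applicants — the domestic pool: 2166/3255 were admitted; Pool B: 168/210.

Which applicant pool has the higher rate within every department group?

Engineering: the domestic pool 20/130 = 15.4%, Pool B 729/2835 = 25.7% → Pool B
Sciences: the domestic pool 232/713 = 32.5%, Pool B 149/387 = 38.5% → Pool B
Law: the domestic pool 347/1009 = 34.4%, Pool B 475/1203 = 39.5% → Pool B
Medicine: the domestic pool 2166/3255 = 66.5%, Pool B 168/210 = 80.0% → Pool B
Pool B has the higher rate in all 4 groups.

Pool B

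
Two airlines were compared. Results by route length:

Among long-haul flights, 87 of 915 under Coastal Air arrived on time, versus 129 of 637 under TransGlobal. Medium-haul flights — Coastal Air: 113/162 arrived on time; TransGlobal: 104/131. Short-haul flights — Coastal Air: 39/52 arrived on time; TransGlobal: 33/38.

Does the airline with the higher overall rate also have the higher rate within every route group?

Long-haul: Coastal Air 87/915 = 9.5%, TransGlobal 129/637 = 20.3% → TransGlobal
Medium-haul: Coastal Air 113/162 = 69.8%, TransGlobal 104/131 = 79.4% → TransGlobal
Short-haul: Coastal Air 39/52 = 75.0%, TransGlobal 33/38 = 86.8% → TransGlobal
Overall: Coastal Air 239/1129 = 21.2%, TransGlobal 266/806 = 33.0% → TransGlobal
TransGlobal wins overall and in every route group — no reversal.

Yes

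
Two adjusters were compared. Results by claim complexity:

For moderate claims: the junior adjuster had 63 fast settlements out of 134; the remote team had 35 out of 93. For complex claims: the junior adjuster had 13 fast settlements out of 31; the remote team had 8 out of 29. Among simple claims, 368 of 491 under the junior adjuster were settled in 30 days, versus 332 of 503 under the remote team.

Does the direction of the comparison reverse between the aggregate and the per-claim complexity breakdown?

Moderate: the junior adjuster 63/134 = 47.0%, the remote team 35/93 = 37.6% → the junior adjuster
Complex: the junior adjuster 13/31 = 41.9%, the remote team 8/29 = 27.6% → the junior adjuster
Simple: the junior adjuster 368/491 = 74.9%, the remote team 332/503 = 66.0% → the junior adjuster
Overall: the junior adjuster 444/656 = 67.7%, the remote team 375/625 = 60.0% → the junior adjuster
The junior adjuster wins overall and in every claim group — no reversal.

No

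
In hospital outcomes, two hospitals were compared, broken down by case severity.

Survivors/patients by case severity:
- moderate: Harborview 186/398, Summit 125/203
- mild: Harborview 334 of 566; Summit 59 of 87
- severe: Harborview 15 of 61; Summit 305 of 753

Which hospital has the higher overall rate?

Harborview

Moderate: Harborview 186/398 = 46.7%, Summit 125/203 = 61.6% → Summit
Mild: Harborview 334/566 = 59.0%, Summit 59/87 = 67.8% → Summit
Severe: Harborview 15/61 = 24.6%, Summit 305/753 = 40.5% → Summit
Overall: Harborview 535/1025 = 52.2%, Summit 489/1043 = 46.9% → Harborview
(Summit wins every case group but Harborview wins overall — Summit's patients skew toward the low-rate severe group.)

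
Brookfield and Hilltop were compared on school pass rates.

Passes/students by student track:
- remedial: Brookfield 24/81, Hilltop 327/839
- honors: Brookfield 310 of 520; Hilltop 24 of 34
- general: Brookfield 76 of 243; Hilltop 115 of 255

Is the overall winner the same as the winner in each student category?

No

Remedial: Brookfield 24/81 = 29.6%, Hilltop 327/839 = 39.0% → Hilltop
Honors: Brookfield 310/520 = 59.6%, Hilltop 24/34 = 70.6% → Hilltop
General: Brookfield 76/243 = 31.3%, Hilltop 115/255 = 45.1% → Hilltop
Overall: Brookfield 410/844 = 48.6%, Hilltop 466/1128 = 41.3% → Brookfield
Hilltop wins each student group but Brookfield wins overall — the comparison reverses. Hilltop's students skew toward remedial, which has a lower base rate.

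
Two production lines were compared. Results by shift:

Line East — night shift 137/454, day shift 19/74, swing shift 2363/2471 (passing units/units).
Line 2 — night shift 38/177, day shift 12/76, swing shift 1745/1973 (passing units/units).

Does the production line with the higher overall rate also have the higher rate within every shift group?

Night shift: Line East 137/454 = 30.2%, Line 2 38/177 = 21.5% → Line East
Day shift: Line East 19/74 = 25.7%, Line 2 12/76 = 15.8% → Line East
Swing shift: Line East 2363/2471 = 95.6%, Line 2 1745/1973 = 88.4% → Line East
Overall: Line East 2519/2999 = 84.0%, Line 2 1795/2226 = 80.6% → Line East
Line East wins overall and in every shift group — no reversal.

Yes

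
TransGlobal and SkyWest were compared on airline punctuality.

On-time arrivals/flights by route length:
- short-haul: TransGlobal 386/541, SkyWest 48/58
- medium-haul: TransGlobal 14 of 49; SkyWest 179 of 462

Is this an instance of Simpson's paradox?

Short-haul: TransGlobal 386/541 = 71.3%, SkyWest 48/58 = 82.8% → SkyWest
Medium-haul: TransGlobal 14/49 = 28.6%, SkyWest 179/462 = 38.7% → SkyWest
Overall: TransGlobal 400/590 = 67.8%, SkyWest 227/520 = 43.7% → TransGlobal
SkyWest wins each route group but TransGlobal wins overall — the comparison reverses. SkyWest's flights skew toward medium-haul, which has a lower base rate.

Yes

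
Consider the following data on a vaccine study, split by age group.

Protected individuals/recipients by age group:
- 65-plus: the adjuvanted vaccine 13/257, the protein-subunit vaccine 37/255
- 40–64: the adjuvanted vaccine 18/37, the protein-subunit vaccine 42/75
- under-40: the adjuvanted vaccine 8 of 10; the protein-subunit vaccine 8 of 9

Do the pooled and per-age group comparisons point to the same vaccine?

65-plus: the adjuvanted vaccine 13/257 = 5.1%, the protein-subunit vaccine 37/255 = 14.5% → the protein-subunit vaccine
40–64: the adjuvanted vaccine 18/37 = 48.6%, the protein-subunit vaccine 42/75 = 56.0% → the protein-subunit vaccine
Under-40: the adjuvanted vaccine 8/10 = 80.0%, the protein-subunit vaccine 8/9 = 88.9% → the protein-subunit vaccine
Overall: the adjuvanted vaccine 39/304 = 12.8%, the protein-subunit vaccine 87/339 = 25.7% → the protein-subunit vaccine
The protein-subunit vaccine wins overall and in every age group — no reversal.

Yes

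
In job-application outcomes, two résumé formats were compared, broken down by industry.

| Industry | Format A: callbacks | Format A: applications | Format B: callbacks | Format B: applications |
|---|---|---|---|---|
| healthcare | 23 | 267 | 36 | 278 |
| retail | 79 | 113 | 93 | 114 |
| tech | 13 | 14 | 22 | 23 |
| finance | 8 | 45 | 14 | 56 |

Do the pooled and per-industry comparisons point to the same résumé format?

Healthcare: Format A 23/267 = 8.6%, Format B 36/278 = 12.9% → Format B
Retail: Format A 79/113 = 69.9%, Format B 93/114 = 81.6% → Format B
Tech: Format A 13/14 = 92.9%, Format B 22/23 = 95.7% → Format B
Finance: Format A 8/45 = 17.8%, Format B 14/56 = 25.0% → Format B
Overall: Format A 123/439 = 28.0%, Format B 165/471 = 35.0% → Format B
Format B wins overall and in every industry group — no reversal.

Yes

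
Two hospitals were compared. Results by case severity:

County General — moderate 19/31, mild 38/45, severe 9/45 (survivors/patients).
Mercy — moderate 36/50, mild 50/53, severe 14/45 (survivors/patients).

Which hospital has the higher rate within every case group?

Moderate: County General 19/31 = 61.3%, Mercy 36/50 = 72.0% → Mercy
Mild: County General 38/45 = 84.4%, Mercy 50/53 = 94.3% → Mercy
Severe: County General 9/45 = 20.0%, Mercy 14/45 = 31.1% → Mercy
Mercy has the higher rate in all 3 groups.

Mercy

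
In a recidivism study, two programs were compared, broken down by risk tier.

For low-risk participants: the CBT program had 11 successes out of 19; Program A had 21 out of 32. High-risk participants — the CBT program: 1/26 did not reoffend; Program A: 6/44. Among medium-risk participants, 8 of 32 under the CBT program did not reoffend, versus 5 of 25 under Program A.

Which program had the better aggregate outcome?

Low-risk: the CBT program 11/19 = 57.9%, Program A 21/32 = 65.6% → Program A
High-risk: the CBT program 1/26 = 3.8%, Program A 6/44 = 13.6% → Program A
Medium-risk: the CBT program 8/32 = 25.0%, Program A 5/25 = 20.0% → the CBT program
Overall: the CBT program 20/77 = 26.0%, Program A 32/101 = 31.7% → Program A
(Neither sweeps every risk group, but Program A has the higher pooled rate.)

Program A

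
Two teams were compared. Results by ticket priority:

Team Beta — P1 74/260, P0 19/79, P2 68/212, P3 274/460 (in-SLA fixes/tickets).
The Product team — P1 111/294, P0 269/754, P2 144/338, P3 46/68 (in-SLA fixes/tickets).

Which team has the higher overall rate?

Team Beta

P1: Team Beta 74/260 = 28.5%, the Product team 111/294 = 37.8% → the Product team
P0: Team Beta 19/79 = 24.1%, the Product team 269/754 = 35.7% → the Product team
P2: Team Beta 68/212 = 32.1%, the Product team 144/338 = 42.6% → the Product team
P3: Team Beta 274/460 = 59.6%, the Product team 46/68 = 67.6% → the Product team
Overall: Team Beta 435/1011 = 43.0%, the Product team 570/1454 = 39.2% → Team Beta
(The Product team wins every ticket group but Team Beta wins overall — the Product team's tickets skew toward the low-rate P0 group.)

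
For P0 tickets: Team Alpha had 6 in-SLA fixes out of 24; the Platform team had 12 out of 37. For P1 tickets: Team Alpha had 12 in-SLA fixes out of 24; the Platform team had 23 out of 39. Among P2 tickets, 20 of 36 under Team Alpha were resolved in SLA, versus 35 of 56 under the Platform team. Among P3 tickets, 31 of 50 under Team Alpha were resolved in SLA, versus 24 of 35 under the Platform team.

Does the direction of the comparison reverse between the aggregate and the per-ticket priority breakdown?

No

P0: Team Alpha 6/24 = 25.0%, the Platform team 12/37 = 32.4% → the Platform team
P1: Team Alpha 12/24 = 50.0%, the Platform team 23/39 = 59.0% → the Platform team
P2: Team Alpha 20/36 = 55.6%, the Platform team 35/56 = 62.5% → the Platform team
P3: Team Alpha 31/50 = 62.0%, the Platform team 24/35 = 68.6% → the Platform team
Overall: Team Alpha 69/134 = 51.5%, the Platform team 94/167 = 56.3% → the Platform team
The Platform team wins overall and in every ticket group — no reversal.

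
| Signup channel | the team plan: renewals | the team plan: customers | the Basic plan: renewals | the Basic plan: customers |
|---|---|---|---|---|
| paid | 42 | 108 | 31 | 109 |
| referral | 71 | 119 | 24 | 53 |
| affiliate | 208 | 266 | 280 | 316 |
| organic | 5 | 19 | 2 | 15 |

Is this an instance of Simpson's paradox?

Paid: the team plan 42/108 = 38.9%, the Basic plan 31/109 = 28.4% → the team plan
Referral: the team plan 71/119 = 59.7%, the Basic plan 24/53 = 45.3% → the team plan
Affiliate: the team plan 208/266 = 78.2%, the Basic plan 280/316 = 88.6% → the Basic plan
Organic: the team plan 5/19 = 26.3%, the Basic plan 2/15 = 13.3% → the team plan
Overall: the team plan 326/512 = 63.7%, the Basic plan 337/493 = 68.4% → the Basic plan
Neither sweeps: the team plan wins 3 of 4 groups, the Basic plan wins 1. The Basic plan wins overall but not every group — no Simpson reversal.

No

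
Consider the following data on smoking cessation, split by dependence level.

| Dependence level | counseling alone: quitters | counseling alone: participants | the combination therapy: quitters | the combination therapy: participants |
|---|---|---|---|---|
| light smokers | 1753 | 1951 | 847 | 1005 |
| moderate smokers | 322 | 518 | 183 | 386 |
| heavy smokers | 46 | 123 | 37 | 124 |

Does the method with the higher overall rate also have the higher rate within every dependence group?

Yes

Light smokers: counseling alone 1753/1951 = 89.9%, the combination therapy 847/1005 = 84.3% → counseling alone
Moderate smokers: counseling alone 322/518 = 62.2%, the combination therapy 183/386 = 47.4% → counseling alone
Heavy smokers: counseling alone 46/123 = 37.4%, the combination therapy 37/124 = 29.8% → counseling alone
Overall: counseling alone 2121/2592 = 81.8%, the combination therapy 1067/1515 = 70.4% → counseling alone
Counseling alone wins overall and in every dependence group — no reversal.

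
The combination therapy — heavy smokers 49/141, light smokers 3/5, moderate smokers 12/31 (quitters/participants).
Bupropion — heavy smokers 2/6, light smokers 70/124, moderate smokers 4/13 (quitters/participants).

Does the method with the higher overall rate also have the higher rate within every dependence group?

Heavy smokers: the combination therapy 49/141 = 34.8%, bupropion 2/6 = 33.3% → the combination therapy
Light smokers: the combination therapy 3/5 = 60.0%, bupropion 70/124 = 56.5% → the combination therapy
Moderate smokers: the combination therapy 12/31 = 38.7%, bupropion 4/13 = 30.8% → the combination therapy
Overall: the combination therapy 64/177 = 36.2%, bupropion 76/143 = 53.1% → bupropion
The combination therapy wins each dependence group but bupropion wins overall — the comparison reverses. The combination therapy's participants skew toward heavy smokers, which has a lower base rate.

No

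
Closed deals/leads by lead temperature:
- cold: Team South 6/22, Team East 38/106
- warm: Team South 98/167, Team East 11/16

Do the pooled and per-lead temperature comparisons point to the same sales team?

No

Cold: Team South 6/22 = 27.3%, Team East 38/106 = 35.8% → Team East
Warm: Team South 98/167 = 58.7%, Team East 11/16 = 68.8% → Team East
Overall: Team South 104/189 = 55.0%, Team East 49/122 = 40.2% → Team South
Team East wins each lead group but Team South wins overall — the comparison reverses. Team East's leads skew toward cold, which has a lower base rate.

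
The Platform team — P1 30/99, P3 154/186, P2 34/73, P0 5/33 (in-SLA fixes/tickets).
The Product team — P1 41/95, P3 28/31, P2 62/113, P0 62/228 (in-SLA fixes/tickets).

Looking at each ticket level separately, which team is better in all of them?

P1: the Platform team 30/99 = 30.3%, the Product team 41/95 = 43.2% → the Product team
P3: the Platform team 154/186 = 82.8%, the Product team 28/31 = 90.3% → the Product team
P2: the Platform team 34/73 = 46.6%, the Product team 62/113 = 54.9% → the Product team
P0: the Platform team 5/33 = 15.2%, the Product team 62/228 = 27.2% → the Product team
The Product team has the higher rate in all 4 groups.

the Product team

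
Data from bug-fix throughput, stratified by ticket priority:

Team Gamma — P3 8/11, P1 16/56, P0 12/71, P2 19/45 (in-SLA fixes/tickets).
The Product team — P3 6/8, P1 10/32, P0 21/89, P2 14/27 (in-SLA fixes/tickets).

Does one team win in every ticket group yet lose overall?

No

P3: Team Gamma 8/11 = 72.7%, the Product team 6/8 = 75.0% → the Product team
P1: Team Gamma 16/56 = 28.6%, the Product team 10/32 = 31.2% → the Product team
P0: Team Gamma 12/71 = 16.9%, the Product team 21/89 = 23.6% → the Product team
P2: Team Gamma 19/45 = 42.2%, the Product team 14/27 = 51.9% → the Product team
Overall: Team Gamma 55/183 = 30.1%, the Product team 51/156 = 32.7% → the Product team
The Product team wins overall and in every ticket group — no reversal.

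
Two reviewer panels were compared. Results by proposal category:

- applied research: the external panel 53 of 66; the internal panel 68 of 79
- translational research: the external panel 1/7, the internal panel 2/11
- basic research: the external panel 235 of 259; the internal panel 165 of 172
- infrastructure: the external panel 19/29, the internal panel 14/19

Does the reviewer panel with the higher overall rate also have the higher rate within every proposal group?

Yes

Applied research: the external panel 53/66 = 80.3%, the internal panel 68/79 = 86.1% → the internal panel
Translational research: the external panel 1/7 = 14.3%, the internal panel 2/11 = 18.2% → the internal panel
Basic research: the external panel 235/259 = 90.7%, the internal panel 165/172 = 95.9% → the internal panel
Infrastructure: the external panel 19/29 = 65.5%, the internal panel 14/19 = 73.7% → the internal panel
Overall: the external panel 308/361 = 85.3%, the internal panel 249/281 = 88.6% → the internal panel
The internal panel wins overall and in every proposal group — no reversal.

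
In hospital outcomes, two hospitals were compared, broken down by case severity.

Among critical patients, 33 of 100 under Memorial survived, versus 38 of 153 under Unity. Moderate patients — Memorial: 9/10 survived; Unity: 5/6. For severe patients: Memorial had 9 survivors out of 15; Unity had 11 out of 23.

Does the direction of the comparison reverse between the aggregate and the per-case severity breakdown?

No

Critical: Memorial 33/100 = 33.0%, Unity 38/153 = 24.8% → Memorial
Moderate: Memorial 9/10 = 90.0%, Unity 5/6 = 83.3% → Memorial
Severe: Memorial 9/15 = 60.0%, Unity 11/23 = 47.8% → Memorial
Overall: Memorial 51/125 = 40.8%, Unity 54/182 = 29.7% → Memorial
Memorial wins overall and in every case group — no reversal.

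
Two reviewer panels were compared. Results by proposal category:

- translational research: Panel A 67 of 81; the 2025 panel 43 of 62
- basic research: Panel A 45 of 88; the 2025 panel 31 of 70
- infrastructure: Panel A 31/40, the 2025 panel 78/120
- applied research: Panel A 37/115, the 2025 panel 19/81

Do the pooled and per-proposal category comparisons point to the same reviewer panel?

Yes

Translational research: Panel A 67/81 = 82.7%, the 2025 panel 43/62 = 69.4% → Panel A
Basic research: Panel A 45/88 = 51.1%, the 2025 panel 31/70 = 44.3% → Panel A
Infrastructure: Panel A 31/40 = 77.5%, the 2025 panel 78/120 = 65.0% → Panel A
Applied research: Panel A 37/115 = 32.2%, the 2025 panel 19/81 = 23.5% → Panel A
Overall: Panel A 180/324 = 55.6%, the 2025 panel 171/333 = 51.4% → Panel A
Panel A wins overall and in every proposal group — no reversal.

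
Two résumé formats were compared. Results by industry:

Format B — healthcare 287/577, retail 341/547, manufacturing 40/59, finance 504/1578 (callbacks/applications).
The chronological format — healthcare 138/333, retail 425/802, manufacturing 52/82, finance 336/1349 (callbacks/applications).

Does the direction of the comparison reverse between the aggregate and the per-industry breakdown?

No

Healthcare: Format B 287/577 = 49.7%, the chronological format 138/333 = 41.4% → Format B
Retail: Format B 341/547 = 62.3%, the chronological format 425/802 = 53.0% → Format B
Manufacturing: Format B 40/59 = 67.8%, the chronological format 52/82 = 63.4% → Format B
Finance: Format B 504/1578 = 31.9%, the chronological format 336/1349 = 24.9% → Format B
Overall: Format B 1172/2761 = 42.4%, the chronological format 951/2566 = 37.1% → Format B
Format B wins overall and in every industry group — no reversal.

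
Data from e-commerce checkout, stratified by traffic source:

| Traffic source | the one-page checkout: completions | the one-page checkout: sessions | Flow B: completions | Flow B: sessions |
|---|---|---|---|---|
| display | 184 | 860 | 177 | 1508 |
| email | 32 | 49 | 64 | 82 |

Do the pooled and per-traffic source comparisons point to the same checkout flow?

No

Display: the one-page checkout 184/860 = 21.4%, Flow B 177/1508 = 11.7% → the one-page checkout
Email: the one-page checkout 32/49 = 65.3%, Flow B 64/82 = 78.0% → Flow B
Overall: the one-page checkout 216/909 = 23.8%, Flow B 241/1590 = 15.2% → the one-page checkout
Neither sweeps: the one-page checkout wins 1 of 2 groups, Flow B wins 1. The one-page checkout wins overall but not every group — no Simpson reversal.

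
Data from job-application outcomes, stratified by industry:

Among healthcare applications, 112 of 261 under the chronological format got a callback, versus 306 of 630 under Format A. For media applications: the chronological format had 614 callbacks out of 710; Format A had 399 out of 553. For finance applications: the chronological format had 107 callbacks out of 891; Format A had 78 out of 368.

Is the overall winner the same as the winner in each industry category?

Healthcare: the chronological format 112/261 = 42.9%, Format A 306/630 = 48.6% → Format A
Media: the chronological format 614/710 = 86.5%, Format A 399/553 = 72.2% → the chronological format
Finance: the chronological format 107/891 = 12.0%, Format A 78/368 = 21.2% → Format A
Overall: the chronological format 833/1862 = 44.7%, Format A 783/1551 = 50.5% → Format A
Neither sweeps: the chronological format wins 1 of 3 groups, Format A wins 2. Format A wins overall but not every group — no Simpson reversal.

No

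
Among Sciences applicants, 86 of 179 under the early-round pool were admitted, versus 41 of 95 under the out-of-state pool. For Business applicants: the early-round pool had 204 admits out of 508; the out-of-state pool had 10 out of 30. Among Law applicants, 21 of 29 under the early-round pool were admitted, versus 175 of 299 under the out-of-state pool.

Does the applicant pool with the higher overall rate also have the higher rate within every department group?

No

Sciences: the early-round pool 86/179 = 48.0%, the out-of-state pool 41/95 = 43.2% → the early-round pool
Business: the early-round pool 204/508 = 40.2%, the out-of-state pool 10/30 = 33.3% → the early-round pool
Law: the early-round pool 21/29 = 72.4%, the out-of-state pool 175/299 = 58.5% → the early-round pool
Overall: the early-round pool 311/716 = 43.4%, the out-of-state pool 226/424 = 53.3% → the out-of-state pool
The early-round pool wins each department group but the out-of-state pool wins overall — the comparison reverses. The early-round pool's applicants skew toward Business, which has a lower base rate.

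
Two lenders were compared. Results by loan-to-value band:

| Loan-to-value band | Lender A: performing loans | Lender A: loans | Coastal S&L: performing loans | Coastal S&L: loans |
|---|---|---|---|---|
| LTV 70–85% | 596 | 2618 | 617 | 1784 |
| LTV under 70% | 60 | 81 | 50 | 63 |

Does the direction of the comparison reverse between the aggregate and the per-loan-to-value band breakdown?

No

LTV 70–85%: Lender A 596/2618 = 22.8%, Coastal S&L 617/1784 = 34.6% → Coastal S&L
LTV under 70%: Lender A 60/81 = 74.1%, Coastal S&L 50/63 = 79.4% → Coastal S&L
Overall: Lender A 656/2699 = 24.3%, Coastal S&L 667/1847 = 36.1% → Coastal S&L
Coastal S&L wins overall and in every loan-to-value group — no reversal.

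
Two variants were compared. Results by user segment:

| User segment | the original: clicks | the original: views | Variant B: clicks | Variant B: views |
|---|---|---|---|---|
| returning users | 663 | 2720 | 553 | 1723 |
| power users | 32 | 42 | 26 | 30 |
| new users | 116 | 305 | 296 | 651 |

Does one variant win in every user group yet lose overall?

No

Returning users: the original 663/2720 = 24.4%, Variant B 553/1723 = 32.1% → Variant B
Power users: the original 32/42 = 76.2%, Variant B 26/30 = 86.7% → Variant B
New users: the original 116/305 = 38.0%, Variant B 296/651 = 45.5% → Variant B
Overall: the original 811/3067 = 26.4%, Variant B 875/2404 = 36.4% → Variant B
Variant B wins overall and in every user group — no reversal.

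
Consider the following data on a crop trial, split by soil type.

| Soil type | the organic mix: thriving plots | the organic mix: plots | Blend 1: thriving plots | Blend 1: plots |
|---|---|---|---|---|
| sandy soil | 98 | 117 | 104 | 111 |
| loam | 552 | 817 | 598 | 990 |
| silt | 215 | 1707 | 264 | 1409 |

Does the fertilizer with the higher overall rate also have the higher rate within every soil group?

Sandy soil: the organic mix 98/117 = 83.8%, Blend 1 104/111 = 93.7% → Blend 1
Loam: the organic mix 552/817 = 67.6%, Blend 1 598/990 = 60.4% → the organic mix
Silt: the organic mix 215/1707 = 12.6%, Blend 1 264/1409 = 18.7% → Blend 1
Overall: the organic mix 865/2641 = 32.8%, Blend 1 966/2510 = 38.5% → Blend 1
Neither sweeps: the organic mix wins 1 of 3 groups, Blend 1 wins 2. Blend 1 wins overall but not every group — no Simpson reversal.

No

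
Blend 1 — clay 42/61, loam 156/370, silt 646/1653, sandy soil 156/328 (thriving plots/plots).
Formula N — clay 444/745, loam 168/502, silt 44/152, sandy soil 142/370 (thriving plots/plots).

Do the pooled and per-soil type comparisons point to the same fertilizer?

No

Clay: Blend 1 42/61 = 68.9%, Formula N 444/745 = 59.6% → Blend 1
Loam: Blend 1 156/370 = 42.2%, Formula N 168/502 = 33.5% → Blend 1
Silt: Blend 1 646/1653 = 39.1%, Formula N 44/152 = 28.9% → Blend 1
Sandy soil: Blend 1 156/328 = 47.6%, Formula N 142/370 = 38.4% → Blend 1
Overall: Blend 1 1000/2412 = 41.5%, Formula N 798/1769 = 45.1% → Formula N
Blend 1 wins each soil group but Formula N wins overall — the comparison reverses. Blend 1's plots skew toward silt, which has a lower base rate.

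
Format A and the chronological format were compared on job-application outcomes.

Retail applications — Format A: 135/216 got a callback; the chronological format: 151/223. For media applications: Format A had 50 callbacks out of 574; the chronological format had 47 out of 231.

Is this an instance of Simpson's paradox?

No

Retail: Format A 135/216 = 62.5%, the chronological format 151/223 = 67.7% → the chronological format
Media: Format A 50/574 = 8.7%, the chronological format 47/231 = 20.3% → the chronological format
Overall: Format A 185/790 = 23.4%, the chronological format 198/454 = 43.6% → the chronological format
The chronological format wins overall and in every industry group — no reversal.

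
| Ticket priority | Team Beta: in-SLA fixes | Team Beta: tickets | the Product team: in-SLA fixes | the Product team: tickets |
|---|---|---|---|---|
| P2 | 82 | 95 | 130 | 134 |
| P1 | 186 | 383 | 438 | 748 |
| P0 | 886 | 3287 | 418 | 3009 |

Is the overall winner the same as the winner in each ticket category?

No

P2: Team Beta 82/95 = 86.3%, the Product team 130/134 = 97.0% → the Product team
P1: Team Beta 186/383 = 48.6%, the Product team 438/748 = 58.6% → the Product team
P0: Team Beta 886/3287 = 27.0%, the Product team 418/3009 = 13.9% → Team Beta
Overall: Team Beta 1154/3765 = 30.7%, the Product team 986/3891 = 25.3% → Team Beta
Neither sweeps: Team Beta wins 1 of 3 groups, the Product team wins 2. Team Beta wins overall but not every group — no Simpson reversal.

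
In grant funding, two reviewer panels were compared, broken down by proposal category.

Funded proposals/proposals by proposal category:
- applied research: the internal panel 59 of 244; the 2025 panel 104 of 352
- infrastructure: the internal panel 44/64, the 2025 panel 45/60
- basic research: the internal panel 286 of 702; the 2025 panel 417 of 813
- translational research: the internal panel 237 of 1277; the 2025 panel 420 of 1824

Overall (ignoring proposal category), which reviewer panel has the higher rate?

Applied research: the internal panel 59/244 = 24.2%, the 2025 panel 104/352 = 29.5% → the 2025 panel
Infrastructure: the internal panel 44/64 = 68.8%, the 2025 panel 45/60 = 75.0% → the 2025 panel
Basic research: the internal panel 286/702 = 40.7%, the 2025 panel 417/813 = 51.3% → the 2025 panel
Translational research: the internal panel 237/1277 = 18.6%, the 2025 panel 420/1824 = 23.0% → the 2025 panel
Overall: the internal panel 626/2287 = 27.4%, the 2025 panel 986/3049 = 32.3% → the 2025 panel

the 2025 panel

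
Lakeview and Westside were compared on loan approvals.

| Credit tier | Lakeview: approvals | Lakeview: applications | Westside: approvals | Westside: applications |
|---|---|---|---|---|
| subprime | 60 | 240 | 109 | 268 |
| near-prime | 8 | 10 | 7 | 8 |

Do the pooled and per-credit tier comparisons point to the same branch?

Yes

Subprime: Lakeview 60/240 = 25.0%, Westside 109/268 = 40.7% → Westside
Near-prime: Lakeview 8/10 = 80.0%, Westside 7/8 = 87.5% → Westside
Overall: Lakeview 68/250 = 27.2%, Westside 116/276 = 42.0% → Westside
Westside wins overall and in every credit group — no reversal.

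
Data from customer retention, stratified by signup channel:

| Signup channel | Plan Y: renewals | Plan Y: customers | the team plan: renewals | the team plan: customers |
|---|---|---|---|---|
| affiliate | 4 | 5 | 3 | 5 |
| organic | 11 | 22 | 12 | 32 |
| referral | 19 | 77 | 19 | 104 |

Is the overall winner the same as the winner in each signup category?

Affiliate: Plan Y 4/5 = 80.0%, the team plan 3/5 = 60.0% → Plan Y
Organic: Plan Y 11/22 = 50.0%, the team plan 12/32 = 37.5% → Plan Y
Referral: Plan Y 19/77 = 24.7%, the team plan 19/104 = 18.3% → Plan Y
Overall: Plan Y 34/104 = 32.7%, the team plan 34/141 = 24.1% → Plan Y
Plan Y wins overall and in every signup group — no reversal.

Yes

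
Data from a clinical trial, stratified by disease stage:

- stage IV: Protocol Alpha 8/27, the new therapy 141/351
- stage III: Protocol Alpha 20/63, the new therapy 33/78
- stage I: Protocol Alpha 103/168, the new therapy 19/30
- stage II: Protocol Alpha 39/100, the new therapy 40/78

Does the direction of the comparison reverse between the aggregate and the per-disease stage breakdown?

Stage IV: Protocol Alpha 8/27 = 29.6%, the new therapy 141/351 = 40.2% → the new therapy
Stage III: Protocol Alpha 20/63 = 31.7%, the new therapy 33/78 = 42.3% → the new therapy
Stage I: Protocol Alpha 103/168 = 61.3%, the new therapy 19/30 = 63.3% → the new therapy
Stage II: Protocol Alpha 39/100 = 39.0%, the new therapy 40/78 = 51.3% → the new therapy
Overall: Protocol Alpha 170/358 = 47.5%, the new therapy 233/537 = 43.4% → Protocol Alpha
The new therapy wins each disease group but Protocol Alpha wins overall — the comparison reverses. The new therapy's patients skew toward stage IV, which has a lower base rate.

Yes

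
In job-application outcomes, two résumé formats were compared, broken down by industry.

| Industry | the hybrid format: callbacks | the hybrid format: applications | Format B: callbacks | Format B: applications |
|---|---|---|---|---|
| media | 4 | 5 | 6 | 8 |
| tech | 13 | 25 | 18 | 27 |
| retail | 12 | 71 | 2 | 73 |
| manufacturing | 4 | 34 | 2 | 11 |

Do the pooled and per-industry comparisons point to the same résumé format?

Media: the hybrid format 4/5 = 80.0%, Format B 6/8 = 75.0% → the hybrid format
Tech: the hybrid format 13/25 = 52.0%, Format B 18/27 = 66.7% → Format B
Retail: the hybrid format 12/71 = 16.9%, Format B 2/73 = 2.7% → the hybrid format
Manufacturing: the hybrid format 4/34 = 11.8%, Format B 2/11 = 18.2% → Format B
Overall: the hybrid format 33/135 = 24.4%, Format B 28/119 = 23.5% → the hybrid format
Neither sweeps: the hybrid format wins 2 of 4 groups, Format B wins 2. The hybrid format wins overall but not every group — no Simpson reversal.

No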